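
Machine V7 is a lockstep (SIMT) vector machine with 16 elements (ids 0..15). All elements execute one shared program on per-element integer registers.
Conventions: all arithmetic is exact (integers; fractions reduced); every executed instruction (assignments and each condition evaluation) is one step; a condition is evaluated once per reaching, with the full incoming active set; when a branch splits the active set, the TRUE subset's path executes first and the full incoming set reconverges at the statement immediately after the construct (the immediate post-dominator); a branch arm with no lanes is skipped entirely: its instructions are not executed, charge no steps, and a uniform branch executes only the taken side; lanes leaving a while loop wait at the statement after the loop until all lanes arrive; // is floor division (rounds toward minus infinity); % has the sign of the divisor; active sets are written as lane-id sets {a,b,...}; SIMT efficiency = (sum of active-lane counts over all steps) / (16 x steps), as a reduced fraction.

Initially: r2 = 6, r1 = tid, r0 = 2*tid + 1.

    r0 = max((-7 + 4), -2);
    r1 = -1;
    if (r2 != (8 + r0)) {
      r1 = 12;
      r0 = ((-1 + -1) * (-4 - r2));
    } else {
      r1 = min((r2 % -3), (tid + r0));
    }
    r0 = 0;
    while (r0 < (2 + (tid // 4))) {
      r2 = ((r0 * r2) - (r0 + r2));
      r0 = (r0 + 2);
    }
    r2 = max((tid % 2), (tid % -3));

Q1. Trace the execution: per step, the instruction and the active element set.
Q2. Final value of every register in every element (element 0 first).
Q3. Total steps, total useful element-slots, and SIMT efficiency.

step 0: r0 <- max((-7 + 4), -2)      {0,1,2,3,4,5,6,7,8,9,10,11,12,13,14,15}
step 1: r1 <- -1                     {0,1,2,3,4,5,6,7,8,9,10,11,12,13,14,15}
step 2: eval (r2 != (8 + r0))        {0,1,2,3,4,5,6,7,8,9,10,11,12,13,14,15}
step 3: r1 <- min((r2 % -3), (tid + r0)) {0,1,2,3,4,5,6,7,8,9,10,11,12,13,14,15}
step 4: r0 <- 0                      {0,1,2,3,4,5,6,7,8,9,10,11,12,13,14,15}
step 5: eval (r0 < (2 + (tid // 4))) {0,1,2,3,4,5,6,7,8,9,10,11,12,13,14,15}
step 6: r2 <- ((r0 * r2) - (r0 + r2)) {0,1,2,3,4,5,6,7,8,9,10,11,12,13,14,15}
step 7: r0 <- (r0 + 2)               {0,1,2,3,4,5,6,7,8,9,10,11,12,13,14,15}
step 8: eval (r0 < (2 + (tid // 4))) {0,1,2,3,4,5,6,7,8,9,10,11,12,13,14,15}
step 9: r2 <- ((r0 * r2) - (r0 + r2)) {4,5,6,7,8,9,10,11,12,13,14,15}
step 10: r0 <- (r0 + 2)               {4,5,6,7,8,9,10,11,12,13,14,15}
step 11: eval (r0 < (2 + (tid // 4))) {4,5,6,7,8,9,10,11,12,13,14,15}
step 12: r2 <- ((r0 * r2) - (r0 + r2)) {12,13,14,15}
step 13: r0 <- (r0 + 2)               {12,13,14,15}
step 14: eval (r0 < (2 + (tid // 4))) {12,13,14,15}
step 15: r2 <- max((tid % 2), (tid % -3)) {0,1,2,3,4,5,6,7,8,9,10,11,12,13,14,15}

Answer: 16 steps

r2: 0,1,0,1,0,1,0,1,0,1,0,1,0,1,0,1
r1: -2,-1,0,0,0,0,0,0,0,0,0,0,0,0,0,0
r0: 2,2,2,2,4,4,4,4,4,4,4,4,6,6,6,6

steps = 16; useful = 208; efficiency = 208/256 = 13/16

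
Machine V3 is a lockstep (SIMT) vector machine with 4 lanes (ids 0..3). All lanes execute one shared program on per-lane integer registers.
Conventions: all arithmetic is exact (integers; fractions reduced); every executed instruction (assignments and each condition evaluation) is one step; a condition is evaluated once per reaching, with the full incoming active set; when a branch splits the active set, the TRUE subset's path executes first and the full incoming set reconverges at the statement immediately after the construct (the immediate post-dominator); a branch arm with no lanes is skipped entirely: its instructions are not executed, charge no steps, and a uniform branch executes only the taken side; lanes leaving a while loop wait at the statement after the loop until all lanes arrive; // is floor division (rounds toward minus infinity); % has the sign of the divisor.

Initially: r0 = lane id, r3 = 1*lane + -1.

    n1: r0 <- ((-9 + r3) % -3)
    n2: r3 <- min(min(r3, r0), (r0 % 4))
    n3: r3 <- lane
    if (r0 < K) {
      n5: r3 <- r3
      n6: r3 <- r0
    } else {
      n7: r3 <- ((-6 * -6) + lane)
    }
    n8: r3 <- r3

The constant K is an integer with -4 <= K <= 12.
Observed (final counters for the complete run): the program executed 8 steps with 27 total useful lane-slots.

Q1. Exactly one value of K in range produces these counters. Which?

Answer: K = 0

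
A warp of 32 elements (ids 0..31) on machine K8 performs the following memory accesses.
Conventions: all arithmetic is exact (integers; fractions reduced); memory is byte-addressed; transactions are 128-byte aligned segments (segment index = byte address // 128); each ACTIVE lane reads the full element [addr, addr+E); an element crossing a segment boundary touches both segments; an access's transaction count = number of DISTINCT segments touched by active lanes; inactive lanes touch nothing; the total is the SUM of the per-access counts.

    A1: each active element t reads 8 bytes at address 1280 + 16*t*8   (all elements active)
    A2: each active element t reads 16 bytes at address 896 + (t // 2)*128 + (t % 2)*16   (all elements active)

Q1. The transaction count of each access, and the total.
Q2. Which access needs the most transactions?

A1: 32 transactions
A2: 16 transactions

Answer: 32,16; total 48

Answer: A1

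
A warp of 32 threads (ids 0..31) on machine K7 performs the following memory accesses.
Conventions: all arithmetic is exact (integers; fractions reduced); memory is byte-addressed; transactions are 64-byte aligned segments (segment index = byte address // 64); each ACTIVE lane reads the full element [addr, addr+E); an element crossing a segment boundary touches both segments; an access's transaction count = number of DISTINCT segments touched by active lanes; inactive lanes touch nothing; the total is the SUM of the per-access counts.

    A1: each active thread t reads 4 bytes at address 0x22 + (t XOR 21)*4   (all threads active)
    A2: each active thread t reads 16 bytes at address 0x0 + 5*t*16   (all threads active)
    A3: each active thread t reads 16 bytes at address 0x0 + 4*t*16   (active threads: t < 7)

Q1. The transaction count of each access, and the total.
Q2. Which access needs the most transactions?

A1: 3 transactions
A2: 32 transactions
A3: 7 transactions

Answer: 3,32,7; total 42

Answer: A2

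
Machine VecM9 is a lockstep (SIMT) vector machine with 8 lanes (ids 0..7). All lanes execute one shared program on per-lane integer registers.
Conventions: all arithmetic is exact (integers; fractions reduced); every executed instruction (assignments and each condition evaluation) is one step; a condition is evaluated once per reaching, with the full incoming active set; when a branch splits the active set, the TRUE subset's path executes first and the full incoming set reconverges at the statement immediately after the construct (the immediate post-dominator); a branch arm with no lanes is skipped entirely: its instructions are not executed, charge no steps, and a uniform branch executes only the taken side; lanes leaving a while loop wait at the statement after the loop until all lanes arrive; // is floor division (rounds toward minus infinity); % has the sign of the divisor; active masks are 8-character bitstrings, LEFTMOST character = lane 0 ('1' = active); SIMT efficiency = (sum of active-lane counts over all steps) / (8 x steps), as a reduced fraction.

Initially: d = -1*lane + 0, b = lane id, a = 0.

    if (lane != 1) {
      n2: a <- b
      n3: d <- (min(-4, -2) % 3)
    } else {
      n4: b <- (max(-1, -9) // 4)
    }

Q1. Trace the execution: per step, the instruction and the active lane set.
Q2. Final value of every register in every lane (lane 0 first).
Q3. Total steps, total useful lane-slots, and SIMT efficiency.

step 0: eval (lane != 1)             11111111
step 1: a <- b                       10111111
step 2: d <- (min(-4, -2) % 3)       10111111
step 3: b <- (max(-1, -9) // 4)      01000000

Answer: 4 steps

d: 2,-1,2,2,2,2,2,2
b: 0,-1,2,3,4,5,6,7
a: 0,0,2,3,4,5,6,7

steps = 4; useful = 23; efficiency = 23/32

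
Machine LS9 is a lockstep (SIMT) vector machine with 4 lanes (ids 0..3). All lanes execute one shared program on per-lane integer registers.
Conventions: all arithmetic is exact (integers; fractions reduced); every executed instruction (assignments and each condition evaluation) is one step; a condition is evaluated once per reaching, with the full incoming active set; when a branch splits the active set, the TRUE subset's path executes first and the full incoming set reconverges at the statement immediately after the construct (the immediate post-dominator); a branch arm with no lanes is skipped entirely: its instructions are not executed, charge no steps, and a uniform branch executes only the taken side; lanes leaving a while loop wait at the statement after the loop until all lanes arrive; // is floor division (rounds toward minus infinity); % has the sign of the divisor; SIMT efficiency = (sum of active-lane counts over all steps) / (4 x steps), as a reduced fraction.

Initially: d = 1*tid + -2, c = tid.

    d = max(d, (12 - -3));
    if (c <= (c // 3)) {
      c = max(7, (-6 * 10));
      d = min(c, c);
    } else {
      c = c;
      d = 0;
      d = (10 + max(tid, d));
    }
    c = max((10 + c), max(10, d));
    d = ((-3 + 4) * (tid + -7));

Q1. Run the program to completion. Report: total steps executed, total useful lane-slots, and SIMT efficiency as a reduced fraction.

Answer: 9 steps, 27 useful, 3/4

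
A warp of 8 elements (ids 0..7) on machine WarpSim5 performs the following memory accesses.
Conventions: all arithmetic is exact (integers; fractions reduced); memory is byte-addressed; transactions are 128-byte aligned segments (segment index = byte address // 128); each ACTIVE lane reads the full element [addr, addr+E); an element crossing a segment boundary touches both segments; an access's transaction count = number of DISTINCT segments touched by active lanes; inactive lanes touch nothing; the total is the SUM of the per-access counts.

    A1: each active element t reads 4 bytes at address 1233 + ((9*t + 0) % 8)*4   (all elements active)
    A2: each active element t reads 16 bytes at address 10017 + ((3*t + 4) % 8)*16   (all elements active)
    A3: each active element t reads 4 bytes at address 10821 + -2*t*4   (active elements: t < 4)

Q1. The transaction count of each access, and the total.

A1: 1 transaction
A2: 2 transactions
A3: 1 transaction

Answer: 1,2,1; total 4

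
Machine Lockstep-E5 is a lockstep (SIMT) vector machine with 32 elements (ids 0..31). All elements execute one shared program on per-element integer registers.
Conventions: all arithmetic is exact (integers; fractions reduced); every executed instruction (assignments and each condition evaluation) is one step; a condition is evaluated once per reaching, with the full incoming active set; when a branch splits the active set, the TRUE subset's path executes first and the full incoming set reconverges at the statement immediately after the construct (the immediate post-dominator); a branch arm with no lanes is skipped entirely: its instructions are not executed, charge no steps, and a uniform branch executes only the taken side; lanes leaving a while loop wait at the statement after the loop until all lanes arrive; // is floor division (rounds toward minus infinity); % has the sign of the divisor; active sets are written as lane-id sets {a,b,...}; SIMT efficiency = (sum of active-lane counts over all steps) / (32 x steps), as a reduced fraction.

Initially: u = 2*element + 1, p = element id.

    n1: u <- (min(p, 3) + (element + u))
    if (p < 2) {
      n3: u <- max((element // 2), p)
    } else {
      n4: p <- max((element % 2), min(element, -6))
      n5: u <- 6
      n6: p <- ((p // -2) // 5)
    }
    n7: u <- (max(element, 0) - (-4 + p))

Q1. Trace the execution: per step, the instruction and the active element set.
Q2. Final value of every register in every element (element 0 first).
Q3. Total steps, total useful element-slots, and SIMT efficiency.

step 0: u <- (min(p, 3) + (element + u)) {0,1,2,3,4,5,6,7,8,9,10,11,12,13,14,15,16,17,18,19,20,21,22,23,24,25,26,27,28,29,30,31}
step 1: eval (p < 2)                 {0,1,2,3,4,5,6,7,8,9,10,11,12,13,14,15,16,17,18,19,20,21,22,23,24,25,26,27,28,29,30,31}
step 2: u <- max((element // 2), p)  {0,1}
step 3: p <- max((element % 2), min(element, -6)) {2,3,4,5,6,7,8,9,10,11,12,13,14,15,16,17,18,19,20,21,22,23,24,25,26,27,28,29,30,31}
step 4: u <- 6                       {2,3,4,5,6,7,8,9,10,11,12,13,14,15,16,17,18,19,20,21,22,23,24,25,26,27,28,29,30,31}
step 5: p <- ((p // -2) // 5)        {2,3,4,5,6,7,8,9,10,11,12,13,14,15,16,17,18,19,20,21,22,23,24,25,26,27,28,29,30,31}
step 6: u <- (max(element, 0) - (-4 + p)) {0,1,2,3,4,5,6,7,8,9,10,11,12,13,14,15,16,17,18,19,20,21,22,23,24,25,26,27,28,29,30,31}

Answer: 7 steps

u: 4,4,6,8,8,10,10,12,12,14,14,16,16,18,18,20,20,22,22,24,24,26,26,28,28,30,30,32,32,34,34,36
p: 0,1,0,-1,0,-1,0,-1,0,-1,0,-1,0,-1,0,-1,0,-1,0,-1,0,-1,0,-1,0,-1,0,-1,0,-1,0,-1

steps = 7; useful = 188; efficiency = 188/224 = 47/56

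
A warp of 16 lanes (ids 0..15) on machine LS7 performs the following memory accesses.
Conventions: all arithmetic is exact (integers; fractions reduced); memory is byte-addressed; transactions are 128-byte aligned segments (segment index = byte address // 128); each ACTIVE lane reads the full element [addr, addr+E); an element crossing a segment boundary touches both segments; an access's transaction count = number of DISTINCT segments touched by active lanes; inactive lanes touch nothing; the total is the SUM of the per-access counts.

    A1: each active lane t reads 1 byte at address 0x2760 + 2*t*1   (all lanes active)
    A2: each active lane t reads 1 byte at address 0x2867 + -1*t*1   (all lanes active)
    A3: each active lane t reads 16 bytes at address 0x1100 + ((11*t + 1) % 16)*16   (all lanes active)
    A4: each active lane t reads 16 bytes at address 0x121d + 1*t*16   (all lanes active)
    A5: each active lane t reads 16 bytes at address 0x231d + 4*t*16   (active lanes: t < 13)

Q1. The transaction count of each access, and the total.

A1: 1 transaction
A2: 1 transaction
A3: 2 transactions
A4: 3 transactions
A5: 7 transactions

Answer: 1,1,2,3,7; total 14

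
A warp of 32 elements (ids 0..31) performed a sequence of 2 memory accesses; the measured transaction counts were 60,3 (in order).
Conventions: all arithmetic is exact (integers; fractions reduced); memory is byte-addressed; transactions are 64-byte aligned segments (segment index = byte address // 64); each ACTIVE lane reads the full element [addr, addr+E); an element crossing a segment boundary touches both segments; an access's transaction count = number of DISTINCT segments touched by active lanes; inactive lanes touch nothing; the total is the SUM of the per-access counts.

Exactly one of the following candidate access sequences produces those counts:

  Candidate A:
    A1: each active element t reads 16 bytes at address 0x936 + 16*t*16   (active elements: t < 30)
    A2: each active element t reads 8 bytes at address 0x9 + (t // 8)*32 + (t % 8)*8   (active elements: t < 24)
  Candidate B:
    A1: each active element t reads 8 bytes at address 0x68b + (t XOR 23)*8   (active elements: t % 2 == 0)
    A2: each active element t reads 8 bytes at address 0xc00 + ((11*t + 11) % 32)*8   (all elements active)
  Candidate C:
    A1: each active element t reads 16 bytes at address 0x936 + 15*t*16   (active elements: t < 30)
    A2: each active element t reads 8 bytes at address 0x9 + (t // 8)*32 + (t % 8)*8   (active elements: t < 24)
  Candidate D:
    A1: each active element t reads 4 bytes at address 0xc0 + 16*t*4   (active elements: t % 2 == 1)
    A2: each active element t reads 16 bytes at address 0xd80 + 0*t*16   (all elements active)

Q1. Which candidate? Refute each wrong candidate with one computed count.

B: A1 gives 5 transactions, not 60
C: A1 gives 38 transactions, not 60
D: A1 gives 16 transactions, not 60
A: all counts match (60,3)

Answer: A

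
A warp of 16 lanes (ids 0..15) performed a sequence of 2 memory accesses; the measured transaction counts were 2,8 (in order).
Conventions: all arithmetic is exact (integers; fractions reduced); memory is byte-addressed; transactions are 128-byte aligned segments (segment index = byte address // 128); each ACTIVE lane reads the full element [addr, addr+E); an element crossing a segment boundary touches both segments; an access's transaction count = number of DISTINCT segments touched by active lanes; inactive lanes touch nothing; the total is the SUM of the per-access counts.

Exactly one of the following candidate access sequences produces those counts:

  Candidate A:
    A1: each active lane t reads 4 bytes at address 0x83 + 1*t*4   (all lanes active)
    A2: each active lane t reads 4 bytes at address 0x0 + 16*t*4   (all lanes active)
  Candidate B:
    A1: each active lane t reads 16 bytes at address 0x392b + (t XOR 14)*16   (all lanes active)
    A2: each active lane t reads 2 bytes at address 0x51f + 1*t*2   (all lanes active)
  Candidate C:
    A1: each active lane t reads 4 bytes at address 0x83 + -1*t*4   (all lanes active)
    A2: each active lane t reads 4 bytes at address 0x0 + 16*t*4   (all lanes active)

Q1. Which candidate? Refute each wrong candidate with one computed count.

A: A1 gives 1 transaction, not 2
B: A1 gives 3 transactions, not 2
C: all counts match (2,8)

Answer: C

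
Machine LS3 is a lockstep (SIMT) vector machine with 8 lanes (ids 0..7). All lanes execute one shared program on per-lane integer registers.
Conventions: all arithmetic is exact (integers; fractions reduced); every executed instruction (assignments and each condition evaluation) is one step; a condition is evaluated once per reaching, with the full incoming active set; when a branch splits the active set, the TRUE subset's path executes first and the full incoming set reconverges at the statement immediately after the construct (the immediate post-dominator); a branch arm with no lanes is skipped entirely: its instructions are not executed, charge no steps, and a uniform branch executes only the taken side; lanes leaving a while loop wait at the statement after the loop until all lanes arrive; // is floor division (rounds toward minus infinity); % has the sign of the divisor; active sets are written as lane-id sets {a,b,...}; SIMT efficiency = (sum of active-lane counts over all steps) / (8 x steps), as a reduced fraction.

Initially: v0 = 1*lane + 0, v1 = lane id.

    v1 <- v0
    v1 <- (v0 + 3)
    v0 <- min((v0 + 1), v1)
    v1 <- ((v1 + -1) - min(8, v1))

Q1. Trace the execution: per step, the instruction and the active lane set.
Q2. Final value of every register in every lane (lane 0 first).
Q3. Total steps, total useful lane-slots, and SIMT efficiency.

step 0: v1 <- v0                     {0,1,2,3,4,5,6,7}
step 1: v1 <- (v0 + 3)               {0,1,2,3,4,5,6,7}
step 2: v0 <- min((v0 + 1), v1)      {0,1,2,3,4,5,6,7}
step 3: v1 <- ((v1 + -1) - min(8, v1)) {0,1,2,3,4,5,6,7}

Answer: 4 steps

v0: 1,2,3,4,5,6,7,8
v1: -1,-1,-1,-1,-1,-1,0,1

steps = 4; useful = 32; efficiency = 32/32 = 1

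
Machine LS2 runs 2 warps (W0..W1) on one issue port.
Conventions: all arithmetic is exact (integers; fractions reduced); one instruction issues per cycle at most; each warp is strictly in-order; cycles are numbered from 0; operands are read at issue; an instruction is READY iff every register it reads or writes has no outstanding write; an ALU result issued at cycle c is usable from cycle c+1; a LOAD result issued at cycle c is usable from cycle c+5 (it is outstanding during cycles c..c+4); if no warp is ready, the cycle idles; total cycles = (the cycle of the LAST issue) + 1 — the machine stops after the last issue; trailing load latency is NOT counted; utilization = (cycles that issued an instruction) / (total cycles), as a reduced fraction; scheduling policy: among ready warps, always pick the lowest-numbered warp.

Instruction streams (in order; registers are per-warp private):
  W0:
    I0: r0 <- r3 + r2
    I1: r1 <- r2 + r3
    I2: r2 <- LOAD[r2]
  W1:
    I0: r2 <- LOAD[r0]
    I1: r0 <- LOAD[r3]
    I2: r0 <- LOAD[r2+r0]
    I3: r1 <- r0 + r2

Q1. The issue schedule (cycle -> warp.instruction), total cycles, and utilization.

cycle 0: W0.I0
cycle 1: W0.I1
cycle 2: W0.I2
cycle 3: W1.I0
cycle 4: W1.I1
cycle 5: idle
cycle 6: idle
cycle 7: idle
cycle 8: idle
cycle 9: W1.I2
cycle 10: idle
cycle 11: idle
cycle 12: idle
cycle 13: idle
cycle 14: W1.I3

Answer: 15 cycles, utilization 7/15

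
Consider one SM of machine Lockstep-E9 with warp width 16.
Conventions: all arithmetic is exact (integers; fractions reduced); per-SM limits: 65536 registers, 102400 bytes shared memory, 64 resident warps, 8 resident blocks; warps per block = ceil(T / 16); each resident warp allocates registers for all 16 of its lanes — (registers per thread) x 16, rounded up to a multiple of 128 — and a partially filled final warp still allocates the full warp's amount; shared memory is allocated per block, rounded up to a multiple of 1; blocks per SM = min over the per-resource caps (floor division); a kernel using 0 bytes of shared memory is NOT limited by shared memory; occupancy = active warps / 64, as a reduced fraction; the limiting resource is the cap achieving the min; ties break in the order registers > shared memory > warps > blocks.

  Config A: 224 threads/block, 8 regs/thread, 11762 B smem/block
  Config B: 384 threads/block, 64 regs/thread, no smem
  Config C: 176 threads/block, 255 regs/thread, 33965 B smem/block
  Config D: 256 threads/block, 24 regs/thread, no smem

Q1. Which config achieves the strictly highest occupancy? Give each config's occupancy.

occupancies: A 7/8, B 3/4, C 11/64, D 1

Answer: D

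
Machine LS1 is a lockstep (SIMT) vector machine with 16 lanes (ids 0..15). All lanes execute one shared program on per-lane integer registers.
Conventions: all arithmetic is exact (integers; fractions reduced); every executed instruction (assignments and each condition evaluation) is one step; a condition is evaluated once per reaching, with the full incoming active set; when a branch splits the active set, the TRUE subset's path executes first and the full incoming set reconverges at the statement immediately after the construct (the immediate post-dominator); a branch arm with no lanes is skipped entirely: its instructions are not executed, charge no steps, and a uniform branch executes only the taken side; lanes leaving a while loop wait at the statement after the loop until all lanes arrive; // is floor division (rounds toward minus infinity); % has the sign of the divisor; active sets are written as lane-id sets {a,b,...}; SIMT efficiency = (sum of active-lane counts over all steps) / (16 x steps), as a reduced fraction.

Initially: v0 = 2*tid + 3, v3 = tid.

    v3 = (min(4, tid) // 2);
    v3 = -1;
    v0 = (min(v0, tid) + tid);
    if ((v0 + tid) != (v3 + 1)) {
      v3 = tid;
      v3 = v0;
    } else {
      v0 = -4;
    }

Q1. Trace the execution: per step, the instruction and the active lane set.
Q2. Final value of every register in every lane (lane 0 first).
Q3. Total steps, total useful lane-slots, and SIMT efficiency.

step 0: v3 <- (min(4, tid) // 2)     {0,1,2,3,4,5,6,7,8,9,10,11,12,13,14,15}
step 1: v3 <- -1                     {0,1,2,3,4,5,6,7,8,9,10,11,12,13,14,15}
step 2: v0 <- (min(v0, tid) + tid)   {0,1,2,3,4,5,6,7,8,9,10,11,12,13,14,15}
step 3: eval ((v0 + tid) != (v3 + 1)) {0,1,2,3,4,5,6,7,8,9,10,11,12,13,14,15}
step 4: v3 <- tid                    {1,2,3,4,5,6,7,8,9,10,11,12,13,14,15}
step 5: v3 <- v0                     {1,2,3,4,5,6,7,8,9,10,11,12,13,14,15}
step 6: v0 <- -4                     {0}

Answer: 7 steps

v0: -4,2,4,6,8,10,12,14,16,18,20,22,24,26,28,30
v3: -1,2,4,6,8,10,12,14,16,18,20,22,24,26,28,30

steps = 7; useful = 95; efficiency = 95/112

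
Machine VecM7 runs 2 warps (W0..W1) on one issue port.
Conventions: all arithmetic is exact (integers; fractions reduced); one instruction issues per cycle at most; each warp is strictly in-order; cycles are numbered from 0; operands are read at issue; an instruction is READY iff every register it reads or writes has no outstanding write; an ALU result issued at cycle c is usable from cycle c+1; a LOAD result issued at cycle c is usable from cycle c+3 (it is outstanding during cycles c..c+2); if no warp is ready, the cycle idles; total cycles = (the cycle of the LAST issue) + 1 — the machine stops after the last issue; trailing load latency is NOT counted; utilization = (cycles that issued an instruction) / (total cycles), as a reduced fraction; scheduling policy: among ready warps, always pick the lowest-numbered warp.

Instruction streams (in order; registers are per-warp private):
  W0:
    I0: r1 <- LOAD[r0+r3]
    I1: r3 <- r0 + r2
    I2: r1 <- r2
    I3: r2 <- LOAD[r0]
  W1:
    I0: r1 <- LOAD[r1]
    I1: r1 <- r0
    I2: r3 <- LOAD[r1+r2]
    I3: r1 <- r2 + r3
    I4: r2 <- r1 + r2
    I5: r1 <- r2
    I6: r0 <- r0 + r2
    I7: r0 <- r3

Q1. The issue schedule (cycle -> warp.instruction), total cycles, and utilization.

cycle 0: W0.I0
cycle 1: W0.I1
cycle 2: W1.I0
cycle 3: W0.I2
cycle 4: W0.I3
cycle 5: W1.I1
cycle 6: W1.I2
cycle 7: idle
cycle 8: idle
cycle 9: W1.I3
cycle 10: W1.I4
cycle 11: W1.I5
cycle 12: W1.I6
cycle 13: W1.I7

Answer: 14 cycles, utilization 6/7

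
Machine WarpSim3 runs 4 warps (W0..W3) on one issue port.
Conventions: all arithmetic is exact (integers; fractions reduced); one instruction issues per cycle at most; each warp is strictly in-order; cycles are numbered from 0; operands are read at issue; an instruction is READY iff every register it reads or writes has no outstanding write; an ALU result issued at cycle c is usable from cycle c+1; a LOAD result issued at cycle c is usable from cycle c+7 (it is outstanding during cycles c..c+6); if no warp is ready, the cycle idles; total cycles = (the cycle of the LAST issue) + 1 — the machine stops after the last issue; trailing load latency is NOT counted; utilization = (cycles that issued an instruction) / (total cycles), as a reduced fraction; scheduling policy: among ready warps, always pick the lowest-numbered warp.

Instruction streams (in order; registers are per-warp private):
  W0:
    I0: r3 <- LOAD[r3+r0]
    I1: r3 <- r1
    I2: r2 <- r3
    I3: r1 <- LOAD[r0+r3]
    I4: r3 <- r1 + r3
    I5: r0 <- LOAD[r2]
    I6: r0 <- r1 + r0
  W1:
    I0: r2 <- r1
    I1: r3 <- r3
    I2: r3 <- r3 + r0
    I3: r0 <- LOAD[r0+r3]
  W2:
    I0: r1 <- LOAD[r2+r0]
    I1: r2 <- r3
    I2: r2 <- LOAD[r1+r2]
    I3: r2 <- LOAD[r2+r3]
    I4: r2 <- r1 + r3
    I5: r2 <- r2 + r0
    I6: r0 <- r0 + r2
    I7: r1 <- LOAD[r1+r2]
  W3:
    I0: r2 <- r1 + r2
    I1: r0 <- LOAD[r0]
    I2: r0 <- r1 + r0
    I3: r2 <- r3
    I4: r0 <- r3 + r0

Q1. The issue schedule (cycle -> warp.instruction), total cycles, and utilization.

cycle 0: W0.I0
cycle 1: W1.I0
cycle 2: W1.I1
cycle 3: W1.I2
cycle 4: W1.I3
cycle 5: W2.I0
cycle 6: W2.I1
cycle 7: W0.I1
cycle 8: W0.I2
cycle 9: W0.I3
cycle 10: W3.I0
cycle 11: W3.I1
cycle 12: W2.I2
cycle 13: idle
cycle 14: idle
cycle 15: idle
cycle 16: W0.I4
cycle 17: W0.I5
cycle 18: W3.I2
cycle 19: W2.I3
cycle 20: W3.I3
cycle 21: W3.I4
cycle 22: idle
cycle 23: idle
cycle 24: W0.I6
cycle 25: idle
cycle 26: W2.I4
cycle 27: W2.I5
cycle 28: W2.I6
cycle 29: W2.I7

Answer: 30 cycles, utilization 4/5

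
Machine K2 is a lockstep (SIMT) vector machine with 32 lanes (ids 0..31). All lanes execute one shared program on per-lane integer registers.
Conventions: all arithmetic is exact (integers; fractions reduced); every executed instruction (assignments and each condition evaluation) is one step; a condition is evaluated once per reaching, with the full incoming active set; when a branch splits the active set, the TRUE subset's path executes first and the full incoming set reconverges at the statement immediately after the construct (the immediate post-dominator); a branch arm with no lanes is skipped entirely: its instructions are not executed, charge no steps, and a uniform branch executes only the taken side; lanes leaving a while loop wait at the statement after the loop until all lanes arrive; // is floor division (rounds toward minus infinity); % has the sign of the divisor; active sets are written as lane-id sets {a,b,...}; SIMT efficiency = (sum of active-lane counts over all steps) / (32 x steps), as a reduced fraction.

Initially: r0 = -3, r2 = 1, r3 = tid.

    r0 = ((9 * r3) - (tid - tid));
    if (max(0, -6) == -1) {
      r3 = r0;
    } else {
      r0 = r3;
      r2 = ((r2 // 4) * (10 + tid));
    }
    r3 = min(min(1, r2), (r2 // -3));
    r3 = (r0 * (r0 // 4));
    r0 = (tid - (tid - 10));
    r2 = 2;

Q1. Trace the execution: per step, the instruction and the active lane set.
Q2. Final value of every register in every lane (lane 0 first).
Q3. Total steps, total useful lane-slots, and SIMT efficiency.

step 0: r0 <- ((9 * r3) - (tid - tid)) {0,1,2,3,4,5,6,7,8,9,10,11,12,13,14,15,16,17,18,19,20,21,22,23,24,25,26,27,28,29,30,31}
step 1: eval (max(0, -6) == -1)      {0,1,2,3,4,5,6,7,8,9,10,11,12,13,14,15,16,17,18,19,20,21,22,23,24,25,26,27,28,29,30,31}
step 2: r0 <- r3                     {0,1,2,3,4,5,6,7,8,9,10,11,12,13,14,15,16,17,18,19,20,21,22,23,24,25,26,27,28,29,30,31}
step 3: r2 <- ((r2 // 4) * (10 + tid)) {0,1,2,3,4,5,6,7,8,9,10,11,12,13,14,15,16,17,18,19,20,21,22,23,24,25,26,27,28,29,30,31}
step 4: r3 <- min(min(1, r2), (r2 // -3)) {0,1,2,3,4,5,6,7,8,9,10,11,12,13,14,15,16,17,18,19,20,21,22,23,24,25,26,27,28,29,30,31}
step 5: r3 <- (r0 * (r0 // 4))       {0,1,2,3,4,5,6,7,8,9,10,11,12,13,14,15,16,17,18,19,20,21,22,23,24,25,26,27,28,29,30,31}
step 6: r0 <- (tid - (tid - 10))     {0,1,2,3,4,5,6,7,8,9,10,11,12,13,14,15,16,17,18,19,20,21,22,23,24,25,26,27,28,29,30,31}
step 7: r2 <- 2                      {0,1,2,3,4,5,6,7,8,9,10,11,12,13,14,15,16,17,18,19,20,21,22,23,24,25,26,27,28,29,30,31}

Answer: 8 steps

r0: 10,10,10,10,10,10,10,10,10,10,10,10,10,10,10,10,10,10,10,10,10,10,10,10,10,10,10,10,10,10,10,10
r2: 2,2,2,2,2,2,2,2,2,2,2,2,2,2,2,2,2,2,2,2,2,2,2,2,2,2,2,2,2,2,2,2
r3: 0,0,0,0,4,5,6,7,16,18,20,22,36,39,42,45,64,68,72,76,100,105,110,115,144,150,156,162,196,203,210,217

steps = 8; useful = 256; efficiency = 256/256 = 1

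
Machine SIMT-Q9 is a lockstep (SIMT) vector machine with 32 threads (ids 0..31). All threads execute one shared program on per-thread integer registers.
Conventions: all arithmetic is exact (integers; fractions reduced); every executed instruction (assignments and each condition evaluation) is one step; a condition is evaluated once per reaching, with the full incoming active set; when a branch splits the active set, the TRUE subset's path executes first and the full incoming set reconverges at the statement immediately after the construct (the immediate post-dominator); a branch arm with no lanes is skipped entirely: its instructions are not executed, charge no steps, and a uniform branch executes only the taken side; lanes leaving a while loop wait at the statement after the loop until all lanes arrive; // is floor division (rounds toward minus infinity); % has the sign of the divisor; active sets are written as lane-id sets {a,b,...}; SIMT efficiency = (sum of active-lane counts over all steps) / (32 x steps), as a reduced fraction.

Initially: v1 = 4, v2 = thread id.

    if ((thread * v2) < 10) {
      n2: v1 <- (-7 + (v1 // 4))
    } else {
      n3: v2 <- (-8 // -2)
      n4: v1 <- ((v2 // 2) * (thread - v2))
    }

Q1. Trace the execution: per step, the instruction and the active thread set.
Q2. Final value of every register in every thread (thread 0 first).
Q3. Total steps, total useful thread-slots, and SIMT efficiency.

step 0: eval ((thread * v2) < 10)    {0,1,2,3,4,5,6,7,8,9,10,11,12,13,14,15,16,17,18,19,20,21,22,23,24,25,26,27,28,29,30,31}
step 1: v1 <- (-7 + (v1 // 4))       {0,1,2,3}
step 2: v2 <- (-8 // -2)             {4,5,6,7,8,9,10,11,12,13,14,15,16,17,18,19,20,21,22,23,24,25,26,27,28,29,30,31}
step 3: v1 <- ((v2 // 2) * (thread - v2)) {4,5,6,7,8,9,10,11,12,13,14,15,16,17,18,19,20,21,22,23,24,25,26,27,28,29,30,31}

Answer: 4 steps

v1: -6,-6,-6,-6,0,2,4,6,8,10,12,14,16,18,20,22,24,26,28,30,32,34,36,38,40,42,44,46,48,50,52,54
v2: 0,1,2,3,4,4,4,4,4,4,4,4,4,4,4,4,4,4,4,4,4,4,4,4,4,4,4,4,4,4,4,4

steps = 4; useful = 92; efficiency = 92/128 = 23/32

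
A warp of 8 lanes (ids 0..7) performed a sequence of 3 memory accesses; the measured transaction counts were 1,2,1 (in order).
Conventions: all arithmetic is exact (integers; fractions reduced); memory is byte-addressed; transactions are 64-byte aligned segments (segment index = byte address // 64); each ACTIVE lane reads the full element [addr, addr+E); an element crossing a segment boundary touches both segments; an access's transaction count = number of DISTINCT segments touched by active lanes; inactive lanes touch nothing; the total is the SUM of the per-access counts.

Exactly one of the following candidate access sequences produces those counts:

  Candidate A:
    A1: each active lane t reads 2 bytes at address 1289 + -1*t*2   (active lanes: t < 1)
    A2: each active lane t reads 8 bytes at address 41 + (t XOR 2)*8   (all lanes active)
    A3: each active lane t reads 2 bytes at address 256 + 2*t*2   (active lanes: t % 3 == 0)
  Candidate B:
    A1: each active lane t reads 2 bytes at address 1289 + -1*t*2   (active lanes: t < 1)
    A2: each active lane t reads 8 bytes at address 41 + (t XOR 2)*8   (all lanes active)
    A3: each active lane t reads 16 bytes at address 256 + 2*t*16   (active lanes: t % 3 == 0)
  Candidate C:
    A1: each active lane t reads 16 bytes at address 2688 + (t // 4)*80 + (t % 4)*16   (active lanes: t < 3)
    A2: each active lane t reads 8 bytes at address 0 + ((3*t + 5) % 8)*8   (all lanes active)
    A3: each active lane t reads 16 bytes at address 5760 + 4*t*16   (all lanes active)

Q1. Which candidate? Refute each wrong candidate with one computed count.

B: A3 gives 3 transactions, not 1
C: A2 gives 1 transaction, not 2
A: all counts match (1,2,1)

Answer: A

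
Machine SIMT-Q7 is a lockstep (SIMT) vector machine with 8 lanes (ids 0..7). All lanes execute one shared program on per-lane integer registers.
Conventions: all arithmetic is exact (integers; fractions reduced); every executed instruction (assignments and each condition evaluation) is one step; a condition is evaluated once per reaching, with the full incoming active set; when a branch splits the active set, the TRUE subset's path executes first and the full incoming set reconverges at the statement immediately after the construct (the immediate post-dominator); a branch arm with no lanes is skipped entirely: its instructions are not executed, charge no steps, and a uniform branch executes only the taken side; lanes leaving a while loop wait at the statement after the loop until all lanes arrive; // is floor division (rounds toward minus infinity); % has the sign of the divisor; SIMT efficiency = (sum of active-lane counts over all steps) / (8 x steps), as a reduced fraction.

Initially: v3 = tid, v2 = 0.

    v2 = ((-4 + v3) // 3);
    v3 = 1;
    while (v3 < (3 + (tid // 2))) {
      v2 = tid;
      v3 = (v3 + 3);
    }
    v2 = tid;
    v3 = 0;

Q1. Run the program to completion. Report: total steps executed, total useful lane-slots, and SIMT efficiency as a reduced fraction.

Answer: 11 steps, 76 useful, 19/22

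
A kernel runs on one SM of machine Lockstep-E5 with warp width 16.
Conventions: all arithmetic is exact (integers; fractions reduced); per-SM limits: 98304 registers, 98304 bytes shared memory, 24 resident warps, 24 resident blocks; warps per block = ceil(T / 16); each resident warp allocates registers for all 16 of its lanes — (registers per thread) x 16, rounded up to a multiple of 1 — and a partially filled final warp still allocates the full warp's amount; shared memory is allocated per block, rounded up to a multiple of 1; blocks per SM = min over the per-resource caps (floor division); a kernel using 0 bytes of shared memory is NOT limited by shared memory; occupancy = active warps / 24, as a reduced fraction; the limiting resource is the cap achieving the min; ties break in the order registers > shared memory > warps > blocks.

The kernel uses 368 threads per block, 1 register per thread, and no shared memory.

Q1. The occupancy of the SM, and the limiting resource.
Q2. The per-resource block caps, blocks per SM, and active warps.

Answer: occupancy 23/24, limited by warps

registers: 267 blocks
shared memory: no limit (kernel uses none)
warps: 1 block
blocks: 24 blocks

Answer: 1 block, 23 active warps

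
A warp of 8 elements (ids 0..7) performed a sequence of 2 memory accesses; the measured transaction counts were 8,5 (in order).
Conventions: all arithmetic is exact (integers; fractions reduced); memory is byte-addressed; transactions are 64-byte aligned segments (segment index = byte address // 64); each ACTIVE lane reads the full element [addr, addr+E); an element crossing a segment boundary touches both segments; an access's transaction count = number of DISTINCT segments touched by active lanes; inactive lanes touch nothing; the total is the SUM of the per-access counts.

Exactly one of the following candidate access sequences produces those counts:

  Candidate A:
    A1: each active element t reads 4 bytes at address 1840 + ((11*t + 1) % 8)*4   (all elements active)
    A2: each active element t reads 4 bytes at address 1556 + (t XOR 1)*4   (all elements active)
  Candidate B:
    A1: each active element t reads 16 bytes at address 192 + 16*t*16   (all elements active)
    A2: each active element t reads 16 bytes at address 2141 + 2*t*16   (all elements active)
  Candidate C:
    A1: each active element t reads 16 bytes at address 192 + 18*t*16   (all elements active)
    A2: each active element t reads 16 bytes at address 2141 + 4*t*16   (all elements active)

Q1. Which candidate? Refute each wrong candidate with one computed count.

A: A1 gives 2 transactions, not 8
C: A2 gives 8 transactions, not 5
B: all counts match (8,5)

Answer: B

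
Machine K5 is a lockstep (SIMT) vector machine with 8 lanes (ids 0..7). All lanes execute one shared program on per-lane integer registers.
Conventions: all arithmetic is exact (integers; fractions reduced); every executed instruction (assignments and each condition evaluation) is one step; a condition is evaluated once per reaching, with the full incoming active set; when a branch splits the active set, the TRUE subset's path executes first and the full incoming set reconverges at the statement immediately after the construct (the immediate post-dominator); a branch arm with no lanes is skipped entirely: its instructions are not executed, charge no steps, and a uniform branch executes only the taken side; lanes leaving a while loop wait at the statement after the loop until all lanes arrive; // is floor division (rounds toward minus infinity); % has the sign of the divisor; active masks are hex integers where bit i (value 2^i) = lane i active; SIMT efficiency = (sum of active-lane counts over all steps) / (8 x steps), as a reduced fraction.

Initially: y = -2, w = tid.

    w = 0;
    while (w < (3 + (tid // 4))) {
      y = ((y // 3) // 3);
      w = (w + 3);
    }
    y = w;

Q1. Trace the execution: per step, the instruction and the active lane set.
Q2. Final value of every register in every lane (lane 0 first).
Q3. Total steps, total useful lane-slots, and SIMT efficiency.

step 0: w <- 0                       0xff
step 1: eval (w < (3 + (tid // 4)))  0xff
step 2: y <- ((y // 3) // 3)         0xff
step 3: w <- (w + 3)                 0xff
step 4: eval (w < (3 + (tid // 4)))  0xff
step 5: y <- ((y // 3) // 3)         0xf0
step 6: w <- (w + 3)                 0xf0
step 7: eval (w < (3 + (tid // 4)))  0xf0
step 8: y <- w                       0xff

Answer: 9 steps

y: 3,3,3,3,6,6,6,6
w: 3,3,3,3,6,6,6,6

steps = 9; useful = 60; efficiency = 60/72 = 5/6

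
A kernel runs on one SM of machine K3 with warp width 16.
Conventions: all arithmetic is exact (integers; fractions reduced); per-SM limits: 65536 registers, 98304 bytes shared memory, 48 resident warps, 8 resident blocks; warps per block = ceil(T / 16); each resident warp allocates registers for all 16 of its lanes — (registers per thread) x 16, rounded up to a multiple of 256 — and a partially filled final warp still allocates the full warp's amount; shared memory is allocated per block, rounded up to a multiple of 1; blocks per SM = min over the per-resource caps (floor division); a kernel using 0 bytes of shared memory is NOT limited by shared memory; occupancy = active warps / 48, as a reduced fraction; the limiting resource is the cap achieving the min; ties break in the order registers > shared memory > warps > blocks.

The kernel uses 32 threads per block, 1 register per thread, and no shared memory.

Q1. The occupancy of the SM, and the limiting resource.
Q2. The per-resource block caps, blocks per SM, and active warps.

Answer: occupancy 1/3, limited by blocks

registers: 128 blocks
shared memory: no limit (kernel uses none)
warps: 24 blocks
blocks: 8 blocks

Answer: 8 blocks, 16 active warps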